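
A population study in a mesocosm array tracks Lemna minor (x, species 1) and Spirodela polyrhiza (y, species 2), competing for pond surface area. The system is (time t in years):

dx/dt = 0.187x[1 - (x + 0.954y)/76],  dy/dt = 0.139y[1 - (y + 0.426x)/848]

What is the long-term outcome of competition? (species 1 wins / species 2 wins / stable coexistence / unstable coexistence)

species 2 excludes species 1

Compare the nullcline intercepts: K1/α12 = 76/0.954 = 79.7 < K2 = 848; K2/α21 = 848/0.426 = 1990 > K1 = 76.
Since the inequalities point opposite ways, species 2 can invade but species 1 cannot.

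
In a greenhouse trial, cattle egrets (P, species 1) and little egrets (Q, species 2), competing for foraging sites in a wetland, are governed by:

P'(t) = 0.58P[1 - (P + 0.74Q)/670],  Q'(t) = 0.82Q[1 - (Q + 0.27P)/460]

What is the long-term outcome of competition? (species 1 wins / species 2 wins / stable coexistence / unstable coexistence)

Compare the nullcline intercepts: K1/α12 = 670/0.74 = 905 > K2 = 460; K2/α21 = 460/0.27 = 1700 > K1 = 670.
Since both inequalities hold, each species can invade when rare, so the interior equilibrium is stable.

stable coexistence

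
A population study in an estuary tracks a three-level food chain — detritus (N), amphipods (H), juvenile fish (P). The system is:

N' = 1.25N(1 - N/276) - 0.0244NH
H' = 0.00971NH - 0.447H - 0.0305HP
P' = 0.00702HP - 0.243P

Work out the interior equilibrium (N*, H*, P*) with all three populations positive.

From dP/dt = 0: 0.00702H* = 0.243, so H* = 34.6.
From dN/dt = 0: 1.25(1 - N*/276) = 0.0244·34.6, giving N* = 276·(1 - 0.676) = 89.5.
From dH/dt = 0: 0.00971·89.5 - 0.447 = 0.0305P*, so P* = 0.422/0.0305 = 13.8.

N* ≈ 89.5, H* ≈ 34.6, P* ≈ 13.8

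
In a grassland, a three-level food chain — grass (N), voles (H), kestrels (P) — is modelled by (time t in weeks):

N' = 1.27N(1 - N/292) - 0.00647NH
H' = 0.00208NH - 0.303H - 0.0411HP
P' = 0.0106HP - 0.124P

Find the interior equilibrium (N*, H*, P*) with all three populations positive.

From dP/dt = 0: 0.0106H* = 0.124, so H* = 11.7.
From dN/dt = 0: 1.27(1 - N*/292) = 0.00647·11.7, giving N* = 292·(1 - 0.0596) = 275.
From dH/dt = 0: 0.00208·275 - 0.303 = 0.0411P*, so P* = 0.268/0.0411 = 6.52.

N* ≈ 275, H* ≈ 11.7, P* ≈ 6.52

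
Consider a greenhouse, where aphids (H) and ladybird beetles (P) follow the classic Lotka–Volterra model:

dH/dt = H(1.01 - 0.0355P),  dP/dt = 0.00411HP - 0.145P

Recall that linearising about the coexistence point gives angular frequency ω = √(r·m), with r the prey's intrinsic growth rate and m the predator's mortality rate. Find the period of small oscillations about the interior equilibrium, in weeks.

Here r = 1.01 and m = 0.145, so r·m = 0.146.
ω = √0.146 = 0.383 per week, hence T = 2π/ω ≈ 16.4 weeks.

T ≈ 16.4 weeks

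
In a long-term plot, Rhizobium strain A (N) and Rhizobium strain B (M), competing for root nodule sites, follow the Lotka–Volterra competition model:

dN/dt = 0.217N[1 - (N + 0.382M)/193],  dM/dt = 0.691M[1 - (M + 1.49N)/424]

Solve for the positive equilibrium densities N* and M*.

N* ≈ 72, M* ≈ 317

Setting both brackets to zero gives the nullclines N + 0.382M = 193 and 1.49N + M = 424.
Substituting M = 424 - 1.49N into the first: N(1 - 0.382·1.49) = 193 - 0.382·424.
So N* = 31/0.431 = 72, and then M* = 424 - 1.49·72 = 317.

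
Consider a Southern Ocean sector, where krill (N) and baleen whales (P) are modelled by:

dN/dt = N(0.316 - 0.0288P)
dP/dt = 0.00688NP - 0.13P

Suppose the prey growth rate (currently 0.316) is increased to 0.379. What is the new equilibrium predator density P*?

At the interior fixed point, setting dN/dt = 0 with N > 0 fixes P* = (prey growth rate)/(NP coefficient) — independent of the other coefficients.
With the change, P* = 0.379/0.0288 = 13.2; it rises from 11.

P* ≈ 13.2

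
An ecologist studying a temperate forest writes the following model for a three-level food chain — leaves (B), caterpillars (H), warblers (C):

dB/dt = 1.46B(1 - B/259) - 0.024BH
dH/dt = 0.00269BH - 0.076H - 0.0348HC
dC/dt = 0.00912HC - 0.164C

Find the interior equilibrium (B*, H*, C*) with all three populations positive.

B* ≈ 182, H* ≈ 18, C* ≈ 11.9

From dC/dt = 0: 0.00912H* = 0.164, so H* = 18.
From dB/dt = 0: 1.46(1 - B*/259) = 0.024·18, giving B* = 259·(1 - 0.296) = 182.
From dH/dt = 0: 0.00269·182 - 0.076 = 0.0348C*, so C* = 0.415/0.0348 = 11.9.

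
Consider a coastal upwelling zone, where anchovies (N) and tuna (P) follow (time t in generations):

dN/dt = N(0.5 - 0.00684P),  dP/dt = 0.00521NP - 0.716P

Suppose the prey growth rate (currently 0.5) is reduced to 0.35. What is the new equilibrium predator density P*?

P* ≈ 51.2

At the interior fixed point, setting dN/dt = 0 with N > 0 fixes P* = (prey growth rate)/(NP coefficient) — independent of the other coefficients.
With the change, P* = 0.35/0.00684 = 51.2; it falls from 73.1.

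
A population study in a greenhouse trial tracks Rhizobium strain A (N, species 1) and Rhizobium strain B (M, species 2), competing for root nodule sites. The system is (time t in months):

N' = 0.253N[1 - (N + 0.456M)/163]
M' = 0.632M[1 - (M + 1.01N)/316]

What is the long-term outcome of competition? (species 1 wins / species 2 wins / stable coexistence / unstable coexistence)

stable coexistence

Compare the nullcline intercepts: K1/α12 = 163/0.456 = 357 > K2 = 316; K2/α21 = 316/1.01 = 313 > K1 = 163.
Since both inequalities hold, each species can invade when rare, so the interior equilibrium is stable.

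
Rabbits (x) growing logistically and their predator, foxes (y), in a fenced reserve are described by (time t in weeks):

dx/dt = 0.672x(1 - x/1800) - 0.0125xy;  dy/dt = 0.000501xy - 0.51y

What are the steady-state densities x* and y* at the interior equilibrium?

From dy/dt = 0 with y > 0: 0.000501x* = 0.51, so x* = 1020.
Substitute into dx/dt = 0: 0.672(1 - 1020/1800) = 0.0125y*.
The bracket is 0.434, giving y* = 0.292/0.0125 = 23.4.

x* ≈ 1020, y* ≈ 23.4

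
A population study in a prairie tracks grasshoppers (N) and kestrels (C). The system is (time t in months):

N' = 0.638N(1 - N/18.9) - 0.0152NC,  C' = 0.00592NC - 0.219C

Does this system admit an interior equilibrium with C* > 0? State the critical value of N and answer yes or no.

Threshold N = 37; K < 37, so no, the predator goes extinct.

The predator equation gives dC/dt > 0 only when N > 0.219/0.00592 = 37.
Without the predator, N → K = 18.9. Since 18.9 < 37, the predator cannot invade.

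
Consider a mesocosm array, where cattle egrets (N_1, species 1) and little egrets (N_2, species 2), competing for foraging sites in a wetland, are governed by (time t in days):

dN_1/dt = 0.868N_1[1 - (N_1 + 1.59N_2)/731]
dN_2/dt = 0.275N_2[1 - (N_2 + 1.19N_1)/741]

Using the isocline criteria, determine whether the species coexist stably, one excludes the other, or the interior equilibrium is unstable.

Compare the nullcline intercepts: K1/α12 = 731/1.59 = 460 < K2 = 741; K2/α21 = 741/1.19 = 623 < K1 = 731.
Since both are reversed, neither can invade when rare; the interior point is a saddle.

unstable coexistence (outcome depends on initial conditions)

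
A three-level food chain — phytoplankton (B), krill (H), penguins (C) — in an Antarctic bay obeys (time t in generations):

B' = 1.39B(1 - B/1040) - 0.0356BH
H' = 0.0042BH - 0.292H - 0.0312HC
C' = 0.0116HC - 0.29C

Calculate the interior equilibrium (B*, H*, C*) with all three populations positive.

B* ≈ 374, H* ≈ 25, C* ≈ 41

From dC/dt = 0: 0.0116H* = 0.29, so H* = 25.
From dB/dt = 0: 1.39(1 - B*/1040) = 0.0356·25, giving B* = 1040·(1 - 0.64) = 374.
From dH/dt = 0: 0.0042·374 - 0.292 = 0.0312C*, so C* = 1.28/0.0312 = 41.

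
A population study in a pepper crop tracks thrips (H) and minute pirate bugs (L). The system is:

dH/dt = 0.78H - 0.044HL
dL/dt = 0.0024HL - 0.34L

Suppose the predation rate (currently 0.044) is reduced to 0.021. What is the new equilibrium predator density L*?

At the interior fixed point, setting dH/dt = 0 with H > 0 fixes L* = (prey growth rate)/(HL coefficient) — independent of the other coefficients.
With the change, L* = 0.78/0.021 = 37.1; it rises from 17.7.

L* ≈ 37.1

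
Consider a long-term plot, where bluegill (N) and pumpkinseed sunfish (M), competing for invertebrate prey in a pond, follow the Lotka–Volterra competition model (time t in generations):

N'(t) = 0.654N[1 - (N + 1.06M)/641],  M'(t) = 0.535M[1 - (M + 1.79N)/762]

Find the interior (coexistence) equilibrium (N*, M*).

N* ≈ 186, M* ≈ 429

Setting both brackets to zero gives the nullclines N + 1.06M = 641 and 1.79N + M = 762.
Substituting M = 762 - 1.79N into the first: N(1 - 1.06·1.79) = 641 - 1.06·762.
So N* = -167/-0.897 = 186, and then M* = 762 - 1.79·186 = 429.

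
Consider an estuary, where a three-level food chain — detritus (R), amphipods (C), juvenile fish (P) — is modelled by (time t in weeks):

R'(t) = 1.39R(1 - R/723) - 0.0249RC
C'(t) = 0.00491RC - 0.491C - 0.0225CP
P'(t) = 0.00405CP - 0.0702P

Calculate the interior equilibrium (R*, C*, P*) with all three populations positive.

R* ≈ 499, C* ≈ 17.3, P* ≈ 87

From dP/dt = 0: 0.00405C* = 0.0702, so C* = 17.3.
From dR/dt = 0: 1.39(1 - R*/723) = 0.0249·17.3, giving R* = 723·(1 - 0.311) = 499.
From dC/dt = 0: 0.00491·499 - 0.491 = 0.0225P*, so P* = 1.96/0.0225 = 87.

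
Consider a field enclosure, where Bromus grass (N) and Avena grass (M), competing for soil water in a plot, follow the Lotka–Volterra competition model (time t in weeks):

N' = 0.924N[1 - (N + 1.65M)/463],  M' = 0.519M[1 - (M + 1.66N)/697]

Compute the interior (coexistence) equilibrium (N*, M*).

Setting both brackets to zero gives the nullclines N + 1.65M = 463 and 1.66N + M = 697.
Substituting M = 697 - 1.66N into the first: N(1 - 1.65·1.66) = 463 - 1.65·697.
So N* = -687/-1.74 = 395, and then M* = 697 - 1.66·395 = 41.2.

N* ≈ 395, M* ≈ 41.2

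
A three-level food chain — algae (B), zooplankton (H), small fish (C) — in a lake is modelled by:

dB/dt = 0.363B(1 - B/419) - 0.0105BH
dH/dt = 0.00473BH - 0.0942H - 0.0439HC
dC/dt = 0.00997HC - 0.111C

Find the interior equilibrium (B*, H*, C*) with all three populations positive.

B* ≈ 284, H* ≈ 11.1, C* ≈ 28.5

From dC/dt = 0: 0.00997H* = 0.111, so H* = 11.1.
From dB/dt = 0: 0.363(1 - B*/419) = 0.0105·11.1, giving B* = 419·(1 - 0.322) = 284.
From dH/dt = 0: 0.00473·284 - 0.0942 = 0.0439C*, so C* = 1.25/0.0439 = 28.5.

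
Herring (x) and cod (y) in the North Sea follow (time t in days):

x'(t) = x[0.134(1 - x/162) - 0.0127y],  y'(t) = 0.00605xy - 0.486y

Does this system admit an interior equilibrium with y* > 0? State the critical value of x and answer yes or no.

The predator equation gives dy/dt > 0 only when x > 0.486/0.00605 = 80.3.
Without the predator, x → K = 162. Since 162 > 80.3, the predator can invade and persist.

Threshold x = 80.3; K > 80.3, so yes, the predator persists.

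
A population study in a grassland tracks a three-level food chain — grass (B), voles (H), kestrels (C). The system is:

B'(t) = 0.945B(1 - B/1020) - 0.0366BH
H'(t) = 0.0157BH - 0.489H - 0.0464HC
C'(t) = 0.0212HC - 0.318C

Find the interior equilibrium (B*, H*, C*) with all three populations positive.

From dC/dt = 0: 0.0212H* = 0.318, so H* = 15.
From dB/dt = 0: 0.945(1 - B*/1020) = 0.0366·15, giving B* = 1020·(1 - 0.581) = 427.
From dH/dt = 0: 0.0157·427 - 0.489 = 0.0464C*, so C* = 6.22/0.0464 = 134.

B* ≈ 427, H* ≈ 15, C* ≈ 134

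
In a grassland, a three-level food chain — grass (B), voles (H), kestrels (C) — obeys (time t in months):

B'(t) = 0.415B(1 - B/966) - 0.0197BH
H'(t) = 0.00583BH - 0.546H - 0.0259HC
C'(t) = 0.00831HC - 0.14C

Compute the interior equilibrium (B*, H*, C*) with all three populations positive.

From dC/dt = 0: 0.00831H* = 0.14, so H* = 16.8.
From dB/dt = 0: 0.415(1 - B*/966) = 0.0197·16.8, giving B* = 966·(1 - 0.8) = 193.
From dH/dt = 0: 0.00583·193 - 0.546 = 0.0259C*, so C* = 0.582/0.0259 = 22.5.

B* ≈ 193, H* ≈ 16.8, C* ≈ 22.5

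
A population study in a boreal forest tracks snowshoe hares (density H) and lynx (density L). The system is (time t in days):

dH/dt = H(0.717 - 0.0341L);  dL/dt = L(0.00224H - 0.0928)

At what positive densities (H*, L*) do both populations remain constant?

H* ≈ 41.4, L* ≈ 21

Set dL/dt = 0 with L > 0: 0.00224H - 0.0928 = 0, so H* = 0.0928/0.00224 = 41.4.
Set dH/dt = 0 with H > 0: 0.717 - 0.0341L = 0, so L* = 0.717/0.0341 = 21.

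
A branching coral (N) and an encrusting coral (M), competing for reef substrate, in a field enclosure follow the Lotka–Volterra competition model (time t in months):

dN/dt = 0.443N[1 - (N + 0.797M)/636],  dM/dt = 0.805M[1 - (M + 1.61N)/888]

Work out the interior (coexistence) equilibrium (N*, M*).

N* ≈ 253, M* ≈ 480

Setting both brackets to zero gives the nullclines N + 0.797M = 636 and 1.61N + M = 888.
Substituting M = 888 - 1.61N into the first: N(1 - 0.797·1.61) = 636 - 0.797·888.
So N* = -71.7/-0.283 = 253, and then M* = 888 - 1.61·253 = 480.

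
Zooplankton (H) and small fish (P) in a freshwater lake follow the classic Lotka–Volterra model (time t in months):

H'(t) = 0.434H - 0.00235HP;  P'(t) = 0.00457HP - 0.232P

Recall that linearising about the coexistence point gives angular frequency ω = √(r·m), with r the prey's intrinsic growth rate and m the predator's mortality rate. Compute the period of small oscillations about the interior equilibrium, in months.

T ≈ 19.8 months

Here r = 0.434 and m = 0.232, so r·m = 0.101.
ω = √0.101 = 0.317 per month, hence T = 2π/ω ≈ 19.8 months.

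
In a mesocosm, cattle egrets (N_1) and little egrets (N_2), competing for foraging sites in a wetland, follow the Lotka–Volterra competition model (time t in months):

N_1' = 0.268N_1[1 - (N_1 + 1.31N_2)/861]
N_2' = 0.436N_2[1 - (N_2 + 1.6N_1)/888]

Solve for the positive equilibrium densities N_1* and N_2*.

N_1* ≈ 276, N_2* ≈ 447

Setting both brackets to zero gives the nullclines N_1 + 1.31N_2 = 861 and 1.6N_1 + N_2 = 888.
Substituting N_2 = 888 - 1.6N_1 into the first: N_1(1 - 1.31·1.6) = 861 - 1.31·888.
So N_1* = -302/-1.1 = 276, and then N_2* = 888 - 1.6·276 = 447.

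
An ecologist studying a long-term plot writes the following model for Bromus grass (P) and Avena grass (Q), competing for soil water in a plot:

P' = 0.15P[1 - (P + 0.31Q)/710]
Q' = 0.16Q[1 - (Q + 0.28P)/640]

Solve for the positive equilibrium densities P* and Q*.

Setting both brackets to zero gives the nullclines P + 0.31Q = 710 and 0.28P + Q = 640.
Substituting Q = 640 - 0.28P into the first: P(1 - 0.31·0.28) = 710 - 0.31·640.
So P* = 512/0.913 = 560, and then Q* = 640 - 0.28·560 = 483.

P* ≈ 560, Q* ≈ 483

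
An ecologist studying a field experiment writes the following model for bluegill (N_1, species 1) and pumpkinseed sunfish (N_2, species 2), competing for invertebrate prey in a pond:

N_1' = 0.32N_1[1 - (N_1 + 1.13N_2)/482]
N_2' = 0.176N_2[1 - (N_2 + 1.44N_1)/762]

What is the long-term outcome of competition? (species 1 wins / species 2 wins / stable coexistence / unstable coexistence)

Compare the nullcline intercepts: K1/α12 = 482/1.13 = 427 < K2 = 762; K2/α21 = 762/1.44 = 529 > K1 = 482.
Since the inequalities point opposite ways, species 2 can invade but species 1 cannot.

species 2 excludes species 1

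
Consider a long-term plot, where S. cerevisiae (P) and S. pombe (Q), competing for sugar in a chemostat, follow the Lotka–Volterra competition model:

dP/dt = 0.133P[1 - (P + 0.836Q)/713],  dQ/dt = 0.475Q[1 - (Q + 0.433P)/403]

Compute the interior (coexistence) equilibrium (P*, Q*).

Setting both brackets to zero gives the nullclines P + 0.836Q = 713 and 0.433P + Q = 403.
Substituting Q = 403 - 0.433P into the first: P(1 - 0.836·0.433) = 713 - 0.836·403.
So P* = 376/0.638 = 589, and then Q* = 403 - 0.433·589 = 148.

P* ≈ 589, Q* ≈ 148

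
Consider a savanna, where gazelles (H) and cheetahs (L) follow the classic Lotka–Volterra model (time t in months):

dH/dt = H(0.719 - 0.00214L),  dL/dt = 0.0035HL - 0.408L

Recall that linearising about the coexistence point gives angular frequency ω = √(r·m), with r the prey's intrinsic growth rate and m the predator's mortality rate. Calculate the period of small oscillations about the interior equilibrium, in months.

T ≈ 11.6 months

Here r = 0.719 and m = 0.408, so r·m = 0.293.
ω = √0.293 = 0.542 per month, hence T = 2π/ω ≈ 11.6 months.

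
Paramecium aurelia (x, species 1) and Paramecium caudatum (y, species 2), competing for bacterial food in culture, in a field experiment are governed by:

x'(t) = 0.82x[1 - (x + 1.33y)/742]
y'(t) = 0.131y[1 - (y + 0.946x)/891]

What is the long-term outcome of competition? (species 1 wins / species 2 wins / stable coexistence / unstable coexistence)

species 2 excludes species 1

Compare the nullcline intercepts: K1/α12 = 742/1.33 = 558 < K2 = 891; K2/α21 = 891/0.946 = 942 > K1 = 742.
Since the inequalities point opposite ways, species 2 can invade but species 1 cannot.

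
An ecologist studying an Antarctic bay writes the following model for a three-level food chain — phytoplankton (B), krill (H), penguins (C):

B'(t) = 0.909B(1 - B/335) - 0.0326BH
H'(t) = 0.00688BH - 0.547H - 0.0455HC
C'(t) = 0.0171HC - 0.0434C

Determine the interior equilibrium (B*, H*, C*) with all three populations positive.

B* ≈ 305, H* ≈ 2.54, C* ≈ 34

From dC/dt = 0: 0.0171H* = 0.0434, so H* = 2.54.
From dB/dt = 0: 0.909(1 - B*/335) = 0.0326·2.54, giving B* = 335·(1 - 0.091) = 305.
From dH/dt = 0: 0.00688·305 - 0.547 = 0.0455C*, so C* = 1.55/0.0455 = 34.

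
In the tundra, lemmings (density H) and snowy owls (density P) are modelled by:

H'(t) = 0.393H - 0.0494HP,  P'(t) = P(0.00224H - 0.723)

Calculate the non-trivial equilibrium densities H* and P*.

H* ≈ 323, P* ≈ 7.96

Set dP/dt = 0 with P > 0: 0.00224H - 0.723 = 0, so H* = 0.723/0.00224 = 323.
Set dH/dt = 0 with H > 0: 0.393 - 0.0494P = 0, so P* = 0.393/0.0494 = 7.96.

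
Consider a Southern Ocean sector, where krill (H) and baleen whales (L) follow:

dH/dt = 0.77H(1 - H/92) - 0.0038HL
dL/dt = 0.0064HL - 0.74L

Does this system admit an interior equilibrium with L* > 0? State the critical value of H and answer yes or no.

The predator equation gives dL/dt > 0 only when H > 0.74/0.0064 = 116.
Without the predator, H → K = 92. Since 92 < 116, the predator cannot invade.

Threshold H = 116; K < 116, so no, the predator goes extinct.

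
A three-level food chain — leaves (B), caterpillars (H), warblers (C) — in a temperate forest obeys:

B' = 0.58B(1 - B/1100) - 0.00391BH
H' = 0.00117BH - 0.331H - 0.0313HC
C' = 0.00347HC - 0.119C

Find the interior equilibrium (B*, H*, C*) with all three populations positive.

B* ≈ 846, H* ≈ 34.3, C* ≈ 21

From dC/dt = 0: 0.00347H* = 0.119, so H* = 34.3.
From dB/dt = 0: 0.58(1 - B*/1100) = 0.00391·34.3, giving B* = 1100·(1 - 0.231) = 846.
From dH/dt = 0: 0.00117·846 - 0.331 = 0.0313C*, so C* = 0.658/0.0313 = 21.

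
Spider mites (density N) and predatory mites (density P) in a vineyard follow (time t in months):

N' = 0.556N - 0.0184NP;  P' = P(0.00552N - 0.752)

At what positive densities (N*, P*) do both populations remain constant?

Set dP/dt = 0 with P > 0: 0.00552N - 0.752 = 0, so N* = 0.752/0.00552 = 136.
Set dN/dt = 0 with N > 0: 0.556 - 0.0184P = 0, so P* = 0.556/0.0184 = 30.2.

N* ≈ 136, P* ≈ 30.2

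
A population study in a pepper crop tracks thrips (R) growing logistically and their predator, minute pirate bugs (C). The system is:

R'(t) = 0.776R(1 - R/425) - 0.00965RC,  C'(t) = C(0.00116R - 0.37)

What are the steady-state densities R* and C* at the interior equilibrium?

R* ≈ 319, C* ≈ 20.1

From dC/dt = 0 with C > 0: 0.00116R* = 0.37, so R* = 319.
Substitute into dR/dt = 0: 0.776(1 - 319/425) = 0.00965C*.
The bracket is 0.249, giving C* = 0.194/0.00965 = 20.1.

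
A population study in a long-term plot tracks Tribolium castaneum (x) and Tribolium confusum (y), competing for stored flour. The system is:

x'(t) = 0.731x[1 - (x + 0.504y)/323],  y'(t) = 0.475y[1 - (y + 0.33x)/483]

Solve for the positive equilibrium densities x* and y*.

x* ≈ 95.4, y* ≈ 452

Setting both brackets to zero gives the nullclines x + 0.504y = 323 and 0.33x + y = 483.
Substituting y = 483 - 0.33x into the first: x(1 - 0.504·0.33) = 323 - 0.504·483.
So x* = 79.6/0.834 = 95.4, and then y* = 483 - 0.33·95.4 = 452.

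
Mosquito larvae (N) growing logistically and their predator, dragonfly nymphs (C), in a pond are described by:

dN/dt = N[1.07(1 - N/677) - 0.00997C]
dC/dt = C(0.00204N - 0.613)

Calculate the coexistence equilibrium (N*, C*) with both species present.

From dC/dt = 0 with C > 0: 0.00204N* = 0.613, so N* = 300.
Substitute into dN/dt = 0: 1.07(1 - 300/677) = 0.00997C*.
The bracket is 0.556, giving C* = 0.595/0.00997 = 59.7.

N* ≈ 300, C* ≈ 59.7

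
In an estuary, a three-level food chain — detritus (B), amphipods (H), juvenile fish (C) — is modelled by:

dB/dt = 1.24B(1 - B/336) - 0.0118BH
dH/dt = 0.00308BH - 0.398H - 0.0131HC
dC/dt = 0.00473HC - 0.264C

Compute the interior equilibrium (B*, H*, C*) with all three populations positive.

B* ≈ 158, H* ≈ 55.8, C* ≈ 6.66

From dC/dt = 0: 0.00473H* = 0.264, so H* = 55.8.
From dB/dt = 0: 1.24(1 - B*/336) = 0.0118·55.8, giving B* = 336·(1 - 0.531) = 158.
From dH/dt = 0: 0.00308·158 - 0.398 = 0.0131C*, so C* = 0.0872/0.0131 = 6.66.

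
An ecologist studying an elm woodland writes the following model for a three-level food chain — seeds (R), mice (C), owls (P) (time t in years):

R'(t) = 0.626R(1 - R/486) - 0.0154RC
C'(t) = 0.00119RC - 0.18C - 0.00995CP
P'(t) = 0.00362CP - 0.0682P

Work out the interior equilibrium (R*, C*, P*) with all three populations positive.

R* ≈ 261, C* ≈ 18.8, P* ≈ 13.1

From dP/dt = 0: 0.00362C* = 0.0682, so C* = 18.8.
From dR/dt = 0: 0.626(1 - R*/486) = 0.0154·18.8, giving R* = 486·(1 - 0.463) = 261.
From dC/dt = 0: 0.00119·261 - 0.18 = 0.00995P*, so P* = 0.13/0.00995 = 13.1.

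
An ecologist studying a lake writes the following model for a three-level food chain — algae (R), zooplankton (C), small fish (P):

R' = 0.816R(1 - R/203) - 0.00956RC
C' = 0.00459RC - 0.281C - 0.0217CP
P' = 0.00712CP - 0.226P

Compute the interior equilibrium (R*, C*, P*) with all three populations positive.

From dP/dt = 0: 0.00712C* = 0.226, so C* = 31.7.
From dR/dt = 0: 0.816(1 - R*/203) = 0.00956·31.7, giving R* = 203·(1 - 0.372) = 128.
From dC/dt = 0: 0.00459·128 - 0.281 = 0.0217P*, so P* = 0.304/0.0217 = 14.

R* ≈ 128, C* ≈ 31.7, P* ≈ 14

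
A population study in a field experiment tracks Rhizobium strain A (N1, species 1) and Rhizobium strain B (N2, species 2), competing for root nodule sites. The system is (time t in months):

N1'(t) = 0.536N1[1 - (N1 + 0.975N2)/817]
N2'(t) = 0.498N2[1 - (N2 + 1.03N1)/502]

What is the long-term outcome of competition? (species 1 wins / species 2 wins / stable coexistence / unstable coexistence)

species 1 excludes species 2

Compare the nullcline intercepts: K1/α12 = 817/0.975 = 838 > K2 = 502; K2/α21 = 502/1.03 = 487 < K1 = 817.
Since the inequalities point opposite ways, species 1 can invade but species 2 cannot.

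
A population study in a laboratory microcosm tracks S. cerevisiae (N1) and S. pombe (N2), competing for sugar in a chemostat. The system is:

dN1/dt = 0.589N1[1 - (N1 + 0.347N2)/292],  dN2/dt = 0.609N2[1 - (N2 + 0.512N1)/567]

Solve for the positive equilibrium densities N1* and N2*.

N1* ≈ 116, N2* ≈ 508

Setting both brackets to zero gives the nullclines N1 + 0.347N2 = 292 and 0.512N1 + N2 = 567.
Substituting N2 = 567 - 0.512N1 into the first: N1(1 - 0.347·0.512) = 292 - 0.347·567.
So N1* = 95.3/0.822 = 116, and then N2* = 567 - 0.512·116 = 508.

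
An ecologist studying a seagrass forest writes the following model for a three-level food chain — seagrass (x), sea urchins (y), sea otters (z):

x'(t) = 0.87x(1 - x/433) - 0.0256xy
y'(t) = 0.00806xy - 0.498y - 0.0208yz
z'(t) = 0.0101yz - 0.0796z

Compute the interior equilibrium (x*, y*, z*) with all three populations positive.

From dz/dt = 0: 0.0101y* = 0.0796, so y* = 7.88.
From dx/dt = 0: 0.87(1 - x*/433) = 0.0256·7.88, giving x* = 433·(1 - 0.232) = 333.
From dy/dt = 0: 0.00806·333 - 0.498 = 0.0208z*, so z* = 2.18/0.0208 = 105.

x* ≈ 333, y* ≈ 7.88, z* ≈ 105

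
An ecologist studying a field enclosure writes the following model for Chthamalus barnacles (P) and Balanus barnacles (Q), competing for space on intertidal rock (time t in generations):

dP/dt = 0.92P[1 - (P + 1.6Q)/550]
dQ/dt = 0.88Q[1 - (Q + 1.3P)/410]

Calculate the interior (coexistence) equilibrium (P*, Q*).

Setting both brackets to zero gives the nullclines P + 1.6Q = 550 and 1.3P + Q = 410.
Substituting Q = 410 - 1.3P into the first: P(1 - 1.6·1.3) = 550 - 1.6·410.
So P* = -106/-1.08 = 98.1, and then Q* = 410 - 1.3·98.1 = 282.

P* ≈ 98.1, Q* ≈ 282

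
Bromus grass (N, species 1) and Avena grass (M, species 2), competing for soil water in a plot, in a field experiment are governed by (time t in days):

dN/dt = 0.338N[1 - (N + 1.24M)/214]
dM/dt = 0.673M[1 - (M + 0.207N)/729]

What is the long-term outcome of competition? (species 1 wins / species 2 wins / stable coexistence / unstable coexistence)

species 2 excludes species 1

Compare the nullcline intercepts: K1/α12 = 214/1.24 = 173 < K2 = 729; K2/α21 = 729/0.207 = 3520 > K1 = 214.
Since the inequalities point opposite ways, species 2 can invade but species 1 cannot.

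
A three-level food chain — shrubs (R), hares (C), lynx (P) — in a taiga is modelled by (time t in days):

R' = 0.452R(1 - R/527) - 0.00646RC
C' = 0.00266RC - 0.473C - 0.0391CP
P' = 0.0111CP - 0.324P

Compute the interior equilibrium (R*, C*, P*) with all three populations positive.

R* ≈ 307, C* ≈ 29.2, P* ≈ 8.8

From dP/dt = 0: 0.0111C* = 0.324, so C* = 29.2.
From dR/dt = 0: 0.452(1 - R*/527) = 0.00646·29.2, giving R* = 527·(1 - 0.417) = 307.
From dC/dt = 0: 0.00266·307 - 0.473 = 0.0391P*, so P* = 0.344/0.0391 = 8.8.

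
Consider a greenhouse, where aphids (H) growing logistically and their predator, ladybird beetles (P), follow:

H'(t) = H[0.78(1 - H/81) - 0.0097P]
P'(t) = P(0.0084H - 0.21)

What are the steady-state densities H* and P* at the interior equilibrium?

From dP/dt = 0 with P > 0: 0.0084H* = 0.21, so H* = 25.
Substitute into dH/dt = 0: 0.78(1 - 25/81) = 0.0097P*.
The bracket is 0.691, giving P* = 0.539/0.0097 = 55.6.

H* ≈ 25, P* ≈ 55.6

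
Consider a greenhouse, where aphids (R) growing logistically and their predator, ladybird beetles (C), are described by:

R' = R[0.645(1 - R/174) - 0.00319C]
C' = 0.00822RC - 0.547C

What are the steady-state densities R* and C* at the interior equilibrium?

From dC/dt = 0 with C > 0: 0.00822R* = 0.547, so R* = 66.5.
Substitute into dR/dt = 0: 0.645(1 - 66.5/174) = 0.00319C*.
The bracket is 0.618, giving C* = 0.398/0.00319 = 125.

R* ≈ 66.5, C* ≈ 125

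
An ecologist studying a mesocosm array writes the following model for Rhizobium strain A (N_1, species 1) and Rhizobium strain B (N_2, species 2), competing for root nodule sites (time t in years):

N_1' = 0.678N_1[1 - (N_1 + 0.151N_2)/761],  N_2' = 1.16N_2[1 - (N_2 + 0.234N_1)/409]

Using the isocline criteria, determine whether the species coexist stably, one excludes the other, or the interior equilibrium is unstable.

stable coexistence

Compare the nullcline intercepts: K1/α12 = 761/0.151 = 5040 > K2 = 409; K2/α21 = 409/0.234 = 1750 > K1 = 761.
Since both inequalities hold, each species can invade when rare, so the interior equilibrium is stable.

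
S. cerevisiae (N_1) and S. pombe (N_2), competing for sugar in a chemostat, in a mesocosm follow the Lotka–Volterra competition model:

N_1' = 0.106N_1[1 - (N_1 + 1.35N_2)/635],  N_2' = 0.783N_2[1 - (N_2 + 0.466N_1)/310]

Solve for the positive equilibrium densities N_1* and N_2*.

N_1* ≈ 584, N_2* ≈ 38

Setting both brackets to zero gives the nullclines N_1 + 1.35N_2 = 635 and 0.466N_1 + N_2 = 310.
Substituting N_2 = 310 - 0.466N_1 into the first: N_1(1 - 1.35·0.466) = 635 - 1.35·310.
So N_1* = 216/0.371 = 584, and then N_2* = 310 - 0.466·584 = 38.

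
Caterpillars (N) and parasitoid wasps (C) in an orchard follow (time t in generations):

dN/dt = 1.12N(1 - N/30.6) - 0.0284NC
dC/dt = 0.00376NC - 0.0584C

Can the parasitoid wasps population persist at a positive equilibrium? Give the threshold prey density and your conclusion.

The predator equation gives dC/dt > 0 only when N > 0.0584/0.00376 = 15.5.
Without the predator, N → K = 30.6. Since 30.6 > 15.5, the predator can invade and persist.

Threshold N = 15.5; K > 15.5, so yes, the predator persists.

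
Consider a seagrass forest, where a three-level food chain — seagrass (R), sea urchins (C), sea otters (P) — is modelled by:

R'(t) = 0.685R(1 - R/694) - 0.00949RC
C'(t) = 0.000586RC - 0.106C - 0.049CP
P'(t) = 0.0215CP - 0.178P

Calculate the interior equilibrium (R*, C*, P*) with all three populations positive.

From dP/dt = 0: 0.0215C* = 0.178, so C* = 8.28.
From dR/dt = 0: 0.685(1 - R*/694) = 0.00949·8.28, giving R* = 694·(1 - 0.115) = 614.
From dC/dt = 0: 0.000586·614 - 0.106 = 0.049P*, so P* = 0.254/0.049 = 5.18.

R* ≈ 614, C* ≈ 8.28, P* ≈ 5.18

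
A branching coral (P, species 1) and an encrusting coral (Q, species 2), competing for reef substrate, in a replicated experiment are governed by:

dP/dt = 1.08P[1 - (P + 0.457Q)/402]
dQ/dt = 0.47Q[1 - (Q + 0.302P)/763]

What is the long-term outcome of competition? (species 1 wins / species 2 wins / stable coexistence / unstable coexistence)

stable coexistence

Compare the nullcline intercepts: K1/α12 = 402/0.457 = 880 > K2 = 763; K2/α21 = 763/0.302 = 2530 > K1 = 402.
Since both inequalities hold, each species can invade when rare, so the interior equilibrium is stable.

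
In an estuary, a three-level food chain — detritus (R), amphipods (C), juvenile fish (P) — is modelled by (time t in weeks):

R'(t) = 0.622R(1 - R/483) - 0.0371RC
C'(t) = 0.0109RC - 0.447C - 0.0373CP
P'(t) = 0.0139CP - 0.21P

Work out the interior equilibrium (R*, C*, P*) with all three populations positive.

From dP/dt = 0: 0.0139C* = 0.21, so C* = 15.1.
From dR/dt = 0: 0.622(1 - R*/483) = 0.0371·15.1, giving R* = 483·(1 - 0.901) = 47.8.
From dC/dt = 0: 0.0109·47.8 - 0.447 = 0.0373P*, so P* = 0.0735/0.0373 = 1.97.

R* ≈ 47.8, C* ≈ 15.1, P* ≈ 1.97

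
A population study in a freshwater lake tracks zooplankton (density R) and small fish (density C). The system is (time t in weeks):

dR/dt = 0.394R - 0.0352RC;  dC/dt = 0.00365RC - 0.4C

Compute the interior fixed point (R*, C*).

Set dC/dt = 0 with C > 0: 0.00365R - 0.4 = 0, so R* = 0.4/0.00365 = 110.
Set dR/dt = 0 with R > 0: 0.394 - 0.0352C = 0, so C* = 0.394/0.0352 = 11.2.

R* ≈ 110, C* ≈ 11.2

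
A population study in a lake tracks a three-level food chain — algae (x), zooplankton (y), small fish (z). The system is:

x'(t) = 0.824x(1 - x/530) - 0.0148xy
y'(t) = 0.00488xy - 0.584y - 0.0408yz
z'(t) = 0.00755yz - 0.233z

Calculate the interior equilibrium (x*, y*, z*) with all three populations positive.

x* ≈ 236, y* ≈ 30.9, z* ≈ 13.9

From dz/dt = 0: 0.00755y* = 0.233, so y* = 30.9.
From dx/dt = 0: 0.824(1 - x*/530) = 0.0148·30.9, giving x* = 530·(1 - 0.554) = 236.
From dy/dt = 0: 0.00488·236 - 0.584 = 0.0408z*, so z* = 0.569/0.0408 = 13.9.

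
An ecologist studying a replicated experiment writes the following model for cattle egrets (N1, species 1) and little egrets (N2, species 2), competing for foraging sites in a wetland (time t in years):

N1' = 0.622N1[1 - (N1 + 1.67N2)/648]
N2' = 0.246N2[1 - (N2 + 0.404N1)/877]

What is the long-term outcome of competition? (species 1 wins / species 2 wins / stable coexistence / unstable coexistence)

species 2 excludes species 1

Compare the nullcline intercepts: K1/α12 = 648/1.67 = 388 < K2 = 877; K2/α21 = 877/0.404 = 2170 > K1 = 648.
Since the inequalities point opposite ways, species 2 can invade but species 1 cannot.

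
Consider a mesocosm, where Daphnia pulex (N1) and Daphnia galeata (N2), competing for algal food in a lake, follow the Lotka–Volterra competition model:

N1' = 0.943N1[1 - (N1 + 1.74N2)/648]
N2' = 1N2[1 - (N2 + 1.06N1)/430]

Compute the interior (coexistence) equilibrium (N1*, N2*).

Setting both brackets to zero gives the nullclines N1 + 1.74N2 = 648 and 1.06N1 + N2 = 430.
Substituting N2 = 430 - 1.06N1 into the first: N1(1 - 1.74·1.06) = 648 - 1.74·430.
So N1* = -100/-0.844 = 119, and then N2* = 430 - 1.06·119 = 304.

N1* ≈ 119, N2* ≈ 304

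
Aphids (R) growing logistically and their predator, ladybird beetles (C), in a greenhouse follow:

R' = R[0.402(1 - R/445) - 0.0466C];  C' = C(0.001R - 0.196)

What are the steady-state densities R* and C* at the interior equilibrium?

From dC/dt = 0 with C > 0: 0.001R* = 0.196, so R* = 196.
Substitute into dR/dt = 0: 0.402(1 - 196/445) = 0.0466C*.
The bracket is 0.56, giving C* = 0.225/0.0466 = 4.83.

R* ≈ 196, C* ≈ 4.83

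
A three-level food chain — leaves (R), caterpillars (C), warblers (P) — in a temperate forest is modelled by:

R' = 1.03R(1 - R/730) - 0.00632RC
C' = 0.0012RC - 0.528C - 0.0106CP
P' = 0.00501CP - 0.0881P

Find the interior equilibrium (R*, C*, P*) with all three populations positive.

R* ≈ 651, C* ≈ 17.6, P* ≈ 23.9

From dP/dt = 0: 0.00501C* = 0.0881, so C* = 17.6.
From dR/dt = 0: 1.03(1 - R*/730) = 0.00632·17.6, giving R* = 730·(1 - 0.108) = 651.
From dC/dt = 0: 0.0012·651 - 0.528 = 0.0106P*, so P* = 0.253/0.0106 = 23.9.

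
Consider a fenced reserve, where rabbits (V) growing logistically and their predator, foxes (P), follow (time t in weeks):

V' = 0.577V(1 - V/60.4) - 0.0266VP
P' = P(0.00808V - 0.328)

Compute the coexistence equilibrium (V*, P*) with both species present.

V* ≈ 40.6, P* ≈ 7.11

From dP/dt = 0 with P > 0: 0.00808V* = 0.328, so V* = 40.6.
Substitute into dV/dt = 0: 0.577(1 - 40.6/60.4) = 0.0266P*.
The bracket is 0.328, giving P* = 0.189/0.0266 = 7.11.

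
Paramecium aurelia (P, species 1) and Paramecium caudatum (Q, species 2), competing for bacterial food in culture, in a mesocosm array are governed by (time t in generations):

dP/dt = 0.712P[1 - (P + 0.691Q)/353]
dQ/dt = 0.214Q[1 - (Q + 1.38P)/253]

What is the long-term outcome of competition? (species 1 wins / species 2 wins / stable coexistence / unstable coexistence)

species 1 excludes species 2

Compare the nullcline intercepts: K1/α12 = 353/0.691 = 511 > K2 = 253; K2/α21 = 253/1.38 = 183 < K1 = 353.
Since the inequalities point opposite ways, species 1 can invade but species 2 cannot.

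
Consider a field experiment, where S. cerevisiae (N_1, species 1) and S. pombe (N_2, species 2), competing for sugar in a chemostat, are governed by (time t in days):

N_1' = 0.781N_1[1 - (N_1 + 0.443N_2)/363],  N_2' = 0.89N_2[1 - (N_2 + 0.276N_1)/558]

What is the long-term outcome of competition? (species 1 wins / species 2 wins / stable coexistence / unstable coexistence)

stable coexistence

Compare the nullcline intercepts: K1/α12 = 363/0.443 = 819 > K2 = 558; K2/α21 = 558/0.276 = 2020 > K1 = 363.
Since both inequalities hold, each species can invade when rare, so the interior equilibrium is stable.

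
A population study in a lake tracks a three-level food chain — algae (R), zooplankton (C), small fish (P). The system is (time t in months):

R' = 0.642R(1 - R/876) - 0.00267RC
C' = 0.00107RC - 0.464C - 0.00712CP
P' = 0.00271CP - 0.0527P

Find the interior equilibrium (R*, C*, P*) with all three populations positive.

R* ≈ 805, C* ≈ 19.4, P* ≈ 55.8

From dP/dt = 0: 0.00271C* = 0.0527, so C* = 19.4.
From dR/dt = 0: 0.642(1 - R*/876) = 0.00267·19.4, giving R* = 876·(1 - 0.0809) = 805.
From dC/dt = 0: 0.00107·805 - 0.464 = 0.00712P*, so P* = 0.398/0.00712 = 55.8.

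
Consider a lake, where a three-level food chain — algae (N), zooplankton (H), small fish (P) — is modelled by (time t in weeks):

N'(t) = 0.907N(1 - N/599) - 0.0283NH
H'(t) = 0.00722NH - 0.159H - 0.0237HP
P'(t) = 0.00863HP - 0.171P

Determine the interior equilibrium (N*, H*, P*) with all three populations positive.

N* ≈ 229, H* ≈ 19.8, P* ≈ 63

From dP/dt = 0: 0.00863H* = 0.171, so H* = 19.8.
From dN/dt = 0: 0.907(1 - N*/599) = 0.0283·19.8, giving N* = 599·(1 - 0.618) = 229.
From dH/dt = 0: 0.00722·229 - 0.159 = 0.0237P*, so P* = 1.49/0.0237 = 63.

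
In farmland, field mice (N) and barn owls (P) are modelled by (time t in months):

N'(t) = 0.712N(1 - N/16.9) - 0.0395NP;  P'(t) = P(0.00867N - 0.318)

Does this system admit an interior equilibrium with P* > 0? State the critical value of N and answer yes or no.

The predator equation gives dP/dt > 0 only when N > 0.318/0.00867 = 36.7.
Without the predator, N → K = 16.9. Since 16.9 < 36.7, the predator cannot invade.

Threshold N = 36.7; K < 36.7, so no, the predator goes extinct.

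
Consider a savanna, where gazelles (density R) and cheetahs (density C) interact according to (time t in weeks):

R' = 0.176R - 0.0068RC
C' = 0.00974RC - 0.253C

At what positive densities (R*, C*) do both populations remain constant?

R* ≈ 26, C* ≈ 25.9

Set dC/dt = 0 with C > 0: 0.00974R - 0.253 = 0, so R* = 0.253/0.00974 = 26.
Set dR/dt = 0 with R > 0: 0.176 - 0.0068C = 0, so C* = 0.176/0.0068 = 25.9.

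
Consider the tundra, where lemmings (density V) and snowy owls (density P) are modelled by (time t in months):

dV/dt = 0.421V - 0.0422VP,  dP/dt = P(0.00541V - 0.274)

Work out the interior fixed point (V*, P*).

V* ≈ 50.6, P* ≈ 9.98

Set dP/dt = 0 with P > 0: 0.00541V - 0.274 = 0, so V* = 0.274/0.00541 = 50.6.
Set dV/dt = 0 with V > 0: 0.421 - 0.0422P = 0, so P* = 0.421/0.0422 = 9.98.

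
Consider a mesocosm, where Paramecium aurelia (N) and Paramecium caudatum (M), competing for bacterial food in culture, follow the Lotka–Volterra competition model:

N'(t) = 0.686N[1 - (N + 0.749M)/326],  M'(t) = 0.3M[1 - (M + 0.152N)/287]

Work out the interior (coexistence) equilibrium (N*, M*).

Setting both brackets to zero gives the nullclines N + 0.749M = 326 and 0.152N + M = 287.
Substituting M = 287 - 0.152N into the first: N(1 - 0.749·0.152) = 326 - 0.749·287.
So N* = 111/0.886 = 125, and then M* = 287 - 0.152·125 = 268.

N* ≈ 125, M* ≈ 268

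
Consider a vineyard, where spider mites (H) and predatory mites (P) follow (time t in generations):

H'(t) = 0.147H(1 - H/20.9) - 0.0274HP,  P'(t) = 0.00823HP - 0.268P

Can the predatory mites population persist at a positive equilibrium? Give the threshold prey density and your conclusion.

The predator equation gives dP/dt > 0 only when H > 0.268/0.00823 = 32.6.
Without the predator, H → K = 20.9. Since 20.9 < 32.6, the predator cannot invade.

Threshold H = 32.6; K < 32.6, so no, the predator goes extinct.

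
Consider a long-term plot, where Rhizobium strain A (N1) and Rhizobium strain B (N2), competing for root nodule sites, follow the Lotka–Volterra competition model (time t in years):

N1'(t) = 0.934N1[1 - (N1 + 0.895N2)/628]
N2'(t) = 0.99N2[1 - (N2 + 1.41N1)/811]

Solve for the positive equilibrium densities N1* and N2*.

Setting both brackets to zero gives the nullclines N1 + 0.895N2 = 628 and 1.41N1 + N2 = 811.
Substituting N2 = 811 - 1.41N1 into the first: N1(1 - 0.895·1.41) = 628 - 0.895·811.
So N1* = -97.8/-0.262 = 374, and then N2* = 811 - 1.41·374 = 284.

N1* ≈ 374, N2* ≈ 284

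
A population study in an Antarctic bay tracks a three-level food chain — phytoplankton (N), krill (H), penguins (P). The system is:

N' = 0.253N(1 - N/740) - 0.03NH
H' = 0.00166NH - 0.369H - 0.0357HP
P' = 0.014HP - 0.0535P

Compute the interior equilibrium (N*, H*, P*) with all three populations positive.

From dP/dt = 0: 0.014H* = 0.0535, so H* = 3.82.
From dN/dt = 0: 0.253(1 - N*/740) = 0.03·3.82, giving N* = 740·(1 - 0.453) = 405.
From dH/dt = 0: 0.00166·405 - 0.369 = 0.0357P*, so P* = 0.303/0.0357 = 8.48.

N* ≈ 405, H* ≈ 3.82, P* ≈ 8.48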